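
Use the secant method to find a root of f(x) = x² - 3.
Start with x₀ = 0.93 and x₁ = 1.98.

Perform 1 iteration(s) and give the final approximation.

f(x) = x² - 3
x₀ = 0.93, x₁ = 1.98

Secant formula: x_{n+1} = x_n - f(x_n)(x_n - x_{n-1})/(f(x_n) - f(x_{n-1}))

Iteration 1:
  f(0.930000) = -2.135100
  f(1.980000) = 0.920400
  x_2 = 1.980000 - 0.920400×(1.980000 - 0.930000)/(0.920400 - (-2.135100))
       = 1.663711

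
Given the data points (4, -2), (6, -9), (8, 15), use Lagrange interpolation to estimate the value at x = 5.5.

Lagrange interpolation formula:
P(x) = Σ yᵢ × Lᵢ(x)
where Lᵢ(x) = Π_{j≠i} (x - xⱼ)/(xᵢ - xⱼ)

L_0(5.5) = (5.5 - 6)/(4 - 6) × (5.5 - 8)/(4 - 8) = 0.156250
L_1(5.5) = (5.5 - 4)/(6 - 4) × (5.5 - 8)/(6 - 8) = 0.937500
L_2(5.5) = (5.5 - 4)/(8 - 4) × (5.5 - 6)/(8 - 6) = -0.093750

P(5.5) = (-2)×L_0(5.5) + (-9)×L_1(5.5) + 15×L_2(5.5)
P(5.5) = -10.156250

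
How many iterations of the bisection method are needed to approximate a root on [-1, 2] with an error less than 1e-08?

We need (b-a)/2^n ≤ 1e-08
(2 - (-1))/2^n ≤ 1e-08
3/2^n ≤ 1e-08
2^n ≥ 300000000
n ≥ log₂(300000000) = 28.16
n ≥ 29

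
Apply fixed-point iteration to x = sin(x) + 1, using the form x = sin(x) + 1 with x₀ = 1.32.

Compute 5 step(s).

Equation: x = sin(x) + 1
Fixed-point form: x = sin(x) + 1
x₀ = 1.32

x_1 = g(1.320000) = 1.968715
x_2 = g(1.968715) = 1.921869
x_3 = g(1.921869) = 1.939004
x_4 = g(1.939004) = 1.932974
x_5 = g(1.932974) = 1.935127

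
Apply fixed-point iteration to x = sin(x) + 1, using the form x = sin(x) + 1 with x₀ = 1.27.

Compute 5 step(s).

Equation: x = sin(x) + 1
Fixed-point form: x = sin(x) + 1
x₀ = 1.27

x_1 = g(1.270000) = 1.955101
x_2 = g(1.955101) = 1.927059
x_3 = g(1.927059) = 1.937207
x_4 = g(1.937207) = 1.933619
x_5 = g(1.933619) = 1.934899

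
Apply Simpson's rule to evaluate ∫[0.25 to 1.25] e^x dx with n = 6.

f(x) = e^x
a = 0.25, b = 1.25, n = 6
h = (b - a)/n = 0.166667

Simpson's rule: (h/3)[f(x₀) + 4f(x₁) + 2f(x₂) + ... + f(xₙ)]

x_0 = 0.2500, f(x_0) = 1.284025, coefficient = 1
x_1 = 0.4167, f(x_1) = 1.516897, coefficient = 4
x_2 = 0.5833, f(x_2) = 1.792002, coefficient = 2
x_3 = 0.7500, f(x_3) = 2.117000, coefficient = 4
x_4 = 0.9167, f(x_4) = 2.500940, coefficient = 2
x_5 = 1.0833, f(x_5) = 2.954512, coefficient = 4
x_6 = 1.2500, f(x_6) = 3.490343, coefficient = 1

I ≈ (0.166667/3) × 39.713885 = 2.206327
Exact value: 2.206318
Error: 0.000009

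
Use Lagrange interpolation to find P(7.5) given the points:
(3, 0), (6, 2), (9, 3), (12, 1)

Lagrange interpolation formula:
P(x) = Σ yᵢ × Lᵢ(x)
where Lᵢ(x) = Π_{j≠i} (x - xⱼ)/(xᵢ - xⱼ)

L_0(7.5) = (7.5 - 6)/(3 - 6) × (7.5 - 9)/(3 - 9) × (7.5 - 12)/(3 - 12) = -0.062500
L_1(7.5) = (7.5 - 3)/(6 - 3) × (7.5 - 9)/(6 - 9) × (7.5 - 12)/(6 - 12) = 0.562500
L_2(7.5) = (7.5 - 3)/(9 - 3) × (7.5 - 6)/(9 - 6) × (7.5 - 12)/(9 - 12) = 0.562500
L_3(7.5) = (7.5 - 3)/(12 - 3) × (7.5 - 6)/(12 - 6) × (7.5 - 9)/(12 - 9) = -0.062500

P(7.5) = 0×L_0(7.5) + 2×L_1(7.5) + 3×L_2(7.5) + 1×L_3(7.5)
P(7.5) = 2.750000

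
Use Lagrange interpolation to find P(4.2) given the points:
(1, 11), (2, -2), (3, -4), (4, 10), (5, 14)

Lagrange interpolation formula:
P(x) = Σ yᵢ × Lᵢ(x)
where Lᵢ(x) = Π_{j≠i} (x - xⱼ)/(xᵢ - xⱼ)

L_0(4.2) = (4.2 - 2)/(1 - 2) × (4.2 - 3)/(1 - 3) × (4.2 - 4)/(1 - 4) × (4.2 - 5)/(1 - 5) = -0.017600
L_1(4.2) = (4.2 - 1)/(2 - 1) × (4.2 - 3)/(2 - 3) × (4.2 - 4)/(2 - 4) × (4.2 - 5)/(2 - 5) = 0.102400
L_2(4.2) = (4.2 - 1)/(3 - 1) × (4.2 - 2)/(3 - 2) × (4.2 - 4)/(3 - 4) × (4.2 - 5)/(3 - 5) = -0.281600
L_3(4.2) = (4.2 - 1)/(4 - 1) × (4.2 - 2)/(4 - 2) × (4.2 - 3)/(4 - 3) × (4.2 - 5)/(4 - 5) = 1.126400
L_4(4.2) = (4.2 - 1)/(5 - 1) × (4.2 - 2)/(5 - 2) × (4.2 - 3)/(5 - 3) × (4.2 - 4)/(5 - 4) = 0.070400

P(4.2) = 11×L_0(4.2) + (-2)×L_1(4.2) + (-4)×L_2(4.2) + 10×L_3(4.2) + 14×L_4(4.2)
P(4.2) = 12.977600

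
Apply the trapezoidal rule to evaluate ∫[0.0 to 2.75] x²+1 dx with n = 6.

f(x) = x²+1
a = 0.0, b = 2.75, n = 6
h = (b - a)/n = 0.458333

Trapezoidal rule: (h/2)[f(x₀) + 2f(x₁) + 2f(x₂) + ... + f(xₙ)]

x_0 = 0.0000, f(x_0) = 1.000000, coefficient = 1
x_1 = 0.4583, f(x_1) = 1.210069, coefficient = 2
x_2 = 0.9167, f(x_2) = 1.840278, coefficient = 2
x_3 = 1.3750, f(x_3) = 2.890625, coefficient = 2
x_4 = 1.8333, f(x_4) = 4.361111, coefficient = 2
x_5 = 2.2917, f(x_5) = 6.251736, coefficient = 2
x_6 = 2.7500, f(x_6) = 8.562500, coefficient = 1

I ≈ (0.458333/2) × 42.670139 = 9.778573
Exact value: 9.682292
Error: 0.096282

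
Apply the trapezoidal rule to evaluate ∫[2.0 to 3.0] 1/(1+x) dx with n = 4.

f(x) = 1/(1+x)
a = 2.0, b = 3.0, n = 4
h = (b - a)/n = 0.250000

Trapezoidal rule: (h/2)[f(x₀) + 2f(x₁) + 2f(x₂) + ... + f(xₙ)]

x_0 = 2.0000, f(x_0) = 0.333333, coefficient = 1
x_1 = 2.2500, f(x_1) = 0.307692, coefficient = 2
x_2 = 2.5000, f(x_2) = 0.285714, coefficient = 2
x_3 = 2.7500, f(x_3) = 0.266667, coefficient = 2
x_4 = 3.0000, f(x_4) = 0.250000, coefficient = 1

I ≈ (0.250000/2) × 2.303480 = 0.287935
Exact value: 0.287682
Error: 0.000253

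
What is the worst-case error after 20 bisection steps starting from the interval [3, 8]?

Bisection error bound: |error| ≤ (b-a)/2^n
|error| ≤ (8 - 3)/2^20 = 5/2^20
|error| ≤ 0.0000047684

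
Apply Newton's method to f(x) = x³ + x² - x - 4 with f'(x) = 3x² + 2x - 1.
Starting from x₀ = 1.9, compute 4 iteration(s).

f(x) = x³ + x² - x - 4
f'(x) = 3x² + 2x - 1
x₀ = 1.9

Newton-Raphson formula: x_{n+1} = x_n - f(x_n)/f'(x_n)

Iteration 1:
  f(1.900000) = 4.569000
  f'(1.900000) = 13.630000
  x_1 = 1.900000 - 4.569000/13.630000 = 1.564784
Iteration 2:
  f(1.564784) = 0.715211
  f'(1.564784) = 9.475210
  x_2 = 1.564784 - 0.715211/9.475210 = 1.489301
Iteration 3:
  f(1.489301) = 0.032014
  f'(1.489301) = 8.632657
  x_3 = 1.489301 - 0.032014/8.632657 = 1.485593
Iteration 4:
  f(1.485593) = 0.000075
  f'(1.485593) = 8.592143
  x_4 = 1.485593 - 0.000075/8.592143 = 1.485584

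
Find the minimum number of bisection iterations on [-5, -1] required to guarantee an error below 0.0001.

We need (b-a)/2^n ≤ 0.0001
(-1 - (-5))/2^n ≤ 0.0001
4/2^n ≤ 0.0001
2^n ≥ 40000
n ≥ log₂(40000) = 15.29
n ≥ 16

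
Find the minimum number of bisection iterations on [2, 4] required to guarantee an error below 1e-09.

We need (b-a)/2^n ≤ 1e-09
(4 - 2)/2^n ≤ 1e-09
2/2^n ≤ 1e-09
2^n ≥ 2000000000
n ≥ log₂(2000000000) = 30.90
n ≥ 31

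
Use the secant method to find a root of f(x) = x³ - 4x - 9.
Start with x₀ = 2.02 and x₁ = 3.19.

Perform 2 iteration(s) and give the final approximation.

f(x) = x³ - 4x - 9
x₀ = 2.02, x₁ = 3.19

Secant formula: x_{n+1} = x_n - f(x_n)(x_n - x_{n-1})/(f(x_n) - f(x_{n-1}))

Iteration 1:
  f(2.020000) = -8.837592
  f(3.190000) = 10.701759
  x_2 = 3.190000 - 10.701759×(3.190000 - 2.020000)/(10.701759 - (-8.837592))
       = 2.549188
Iteration 2:
  f(3.190000) = 10.701759
  f(2.549188) = -2.631218
  x_3 = 2.549188 - (-2.631218)×(2.549188 - 3.190000)/(-2.631218 - 10.701759)
       = 2.675650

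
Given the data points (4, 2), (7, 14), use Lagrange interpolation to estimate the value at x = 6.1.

Lagrange interpolation formula:
P(x) = Σ yᵢ × Lᵢ(x)
where Lᵢ(x) = Π_{j≠i} (x - xⱼ)/(xᵢ - xⱼ)

L_0(6.1) = (6.1 - 7)/(4 - 7) = 0.300000
L_1(6.1) = (6.1 - 4)/(7 - 4) = 0.700000

P(6.1) = 2×L_0(6.1) + 14×L_1(6.1)
P(6.1) = 10.400000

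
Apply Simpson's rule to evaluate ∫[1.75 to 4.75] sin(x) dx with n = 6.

f(x) = sin(x)
a = 1.75, b = 4.75, n = 6
h = (b - a)/n = 0.500000

Simpson's rule: (h/3)[f(x₀) + 4f(x₁) + 2f(x₂) + ... + f(xₙ)]

x_0 = 1.7500, f(x_0) = 0.983986, coefficient = 1
x_1 = 2.2500, f(x_1) = 0.778073, coefficient = 4
x_2 = 2.7500, f(x_2) = 0.381661, coefficient = 2
x_3 = 3.2500, f(x_3) = -0.108195, coefficient = 4
x_4 = 3.7500, f(x_4) = -0.571561, coefficient = 2
x_5 = 4.2500, f(x_5) = -0.894989, coefficient = 4
x_6 = 4.7500, f(x_6) = -0.999293, coefficient = 1

I ≈ (0.500000/3) × -1.295553 = -0.215925
Exact value: -0.215848
Error: 0.000077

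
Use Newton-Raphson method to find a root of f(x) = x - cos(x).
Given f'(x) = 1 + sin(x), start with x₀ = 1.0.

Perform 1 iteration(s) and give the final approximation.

f(x) = x - cos(x)
f'(x) = 1 + sin(x)
x₀ = 1.0

Newton-Raphson formula: x_{n+1} = x_n - f(x_n)/f'(x_n)

Iteration 1:
  f(1.000000) = 0.459698
  f'(1.000000) = 1.841471
  x_1 = 1.000000 - 0.459698/1.841471 = 0.750364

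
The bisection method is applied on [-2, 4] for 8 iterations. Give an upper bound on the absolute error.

Bisection error bound: |error| ≤ (b-a)/2^n
|error| ≤ (4 - (-2))/2^8 = 6/2^8
|error| ≤ 0.0234375000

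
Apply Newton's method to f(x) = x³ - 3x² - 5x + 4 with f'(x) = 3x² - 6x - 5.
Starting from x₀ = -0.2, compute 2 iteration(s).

f(x) = x³ - 3x² - 5x + 4
f'(x) = 3x² - 6x - 5
x₀ = -0.2

Newton-Raphson formula: x_{n+1} = x_n - f(x_n)/f'(x_n)

Iteration 1:
  f(-0.200000) = 4.872000
  f'(-0.200000) = -3.680000
  x_1 = -0.200000 - 4.872000/(-3.680000) = 1.123913
Iteration 2:
  f(1.123913) = -3.989402
  f'(1.123913) = -7.953937
  x_2 = 1.123913 - (-3.989402)/(-7.953937) = 0.622350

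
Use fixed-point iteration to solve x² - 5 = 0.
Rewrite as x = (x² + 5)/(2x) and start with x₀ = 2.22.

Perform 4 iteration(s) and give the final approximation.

Equation: x² - 5 = 0
Fixed-point form: x = (x² + 5)/(2x)
x₀ = 2.22

x_1 = g(2.220000) = 2.236126
x_2 = g(2.236126) = 2.236068
x_3 = g(2.236068) = 2.236068
x_4 = g(2.236068) = 2.236068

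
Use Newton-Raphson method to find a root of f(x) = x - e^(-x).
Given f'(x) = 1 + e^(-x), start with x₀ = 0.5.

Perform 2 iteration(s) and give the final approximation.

f(x) = x - e^(-x)
f'(x) = 1 + e^(-x)
x₀ = 0.5

Newton-Raphson formula: x_{n+1} = x_n - f(x_n)/f'(x_n)

Iteration 1:
  f(0.500000) = -0.106531
  f'(0.500000) = 1.606531
  x_1 = 0.500000 - (-0.106531)/1.606531 = 0.566311
Iteration 2:
  f(0.566311) = -0.001305
  f'(0.566311) = 1.567616
  x_2 = 0.566311 - (-0.001305)/1.567616 = 0.567143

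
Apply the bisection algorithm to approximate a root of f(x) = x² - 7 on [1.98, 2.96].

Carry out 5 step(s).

f(x) = x² - 7
Initial interval: [1.98, 2.96]

Iteration 1:
  c_1 = (1.980000 + 2.960000)/2 = 2.470000
  f(c_1) = f(2.470000) = -0.899100
  f(a) × f(c) ≥ 0, new interval: [2.470000, 2.960000]
Iteration 2:
  c_2 = (2.470000 + 2.960000)/2 = 2.715000
  f(c_2) = f(2.715000) = 0.371225
  f(a) × f(c) < 0, new interval: [2.470000, 2.715000]
Iteration 3:
  c_3 = (2.470000 + 2.715000)/2 = 2.592500
  f(c_3) = f(2.592500) = -0.278944
  f(a) × f(c) ≥ 0, new interval: [2.592500, 2.715000]
Iteration 4:
  c_4 = (2.592500 + 2.715000)/2 = 2.653750
  f(c_4) = f(2.653750) = 0.042389
  f(a) × f(c) < 0, new interval: [2.592500, 2.653750]
Iteration 5:
  c_5 = (2.592500 + 2.653750)/2 = 2.623125
  f(c_5) = f(2.623125) = -0.119215
  f(a) × f(c) ≥ 0, new interval: [2.623125, 2.653750]

After 5 iteration(s), the approximation is c_5 = 2.623125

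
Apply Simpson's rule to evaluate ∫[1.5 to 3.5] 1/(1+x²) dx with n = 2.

f(x) = 1/(1+x²)
a = 1.5, b = 3.5, n = 2
h = (b - a)/n = 1.000000

Simpson's rule: (h/3)[f(x₀) + 4f(x₁) + 2f(x₂) + ... + f(xₙ)]

x_0 = 1.5000, f(x_0) = 0.307692, coefficient = 1
x_1 = 2.5000, f(x_1) = 0.137931, coefficient = 4
x_2 = 3.5000, f(x_2) = 0.075472, coefficient = 1

I ≈ (1.000000/3) × 0.934888 = 0.311629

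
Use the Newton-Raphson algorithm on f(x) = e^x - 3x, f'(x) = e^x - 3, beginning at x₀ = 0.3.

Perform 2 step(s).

f(x) = e^x - 3x
f'(x) = e^x - 3
x₀ = 0.3

Newton-Raphson formula: x_{n+1} = x_n - f(x_n)/f'(x_n)

Iteration 1:
  f(0.300000) = 0.449859
  f'(0.300000) = -1.650141
  x_1 = 0.300000 - 0.449859/(-1.650141) = 0.572618
Iteration 2:
  f(0.572618) = 0.055048
  f'(0.572618) = -1.227097
  x_2 = 0.572618 - 0.055048/(-1.227097) = 0.617479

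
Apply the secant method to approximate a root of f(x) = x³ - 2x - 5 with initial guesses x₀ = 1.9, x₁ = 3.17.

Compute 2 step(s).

f(x) = x³ - 2x - 5
x₀ = 1.9, x₁ = 3.17

Secant formula: x_{n+1} = x_n - f(x_n)(x_n - x_{n-1})/(f(x_n) - f(x_{n-1}))

Iteration 1:
  f(1.900000) = -1.941000
  f(3.170000) = 20.515013
  x_2 = 3.170000 - 20.515013×(3.170000 - 1.900000)/(20.515013 - (-1.941000))
       = 2.009773
Iteration 2:
  f(3.170000) = 20.515013
  f(2.009773) = -0.901693
  x_3 = 2.009773 - (-0.901693)×(2.009773 - 3.170000)/(-0.901693 - 20.515013)
       = 2.058622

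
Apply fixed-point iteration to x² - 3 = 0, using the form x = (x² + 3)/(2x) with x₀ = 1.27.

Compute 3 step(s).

Equation: x² - 3 = 0
Fixed-point form: x = (x² + 3)/(2x)
x₀ = 1.27

x_1 = g(1.270000) = 1.816102
x_2 = g(1.816102) = 1.733996
x_3 = g(1.733996) = 1.732052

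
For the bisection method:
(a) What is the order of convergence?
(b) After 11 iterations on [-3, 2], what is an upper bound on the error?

(a) Bisection has linear (order 1) convergence; the error is halved each step.

(b) Error bound = (b-a)/2^n = (2 - (-3))/2^{11}
    = 5/2^{11}

(a) 1 (linear); (b) error ≤ 2.44e-03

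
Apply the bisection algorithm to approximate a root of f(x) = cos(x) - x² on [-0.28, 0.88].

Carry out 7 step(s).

f(x) = cos(x) - x²
Initial interval: [-0.28, 0.88]

Iteration 1:
  c_1 = (-0.280000 + 0.880000)/2 = 0.300000
  f(c_1) = f(0.300000) = 0.865336
  f(a) × f(c) ≥ 0, new interval: [0.300000, 0.880000]
Iteration 2:
  c_2 = (0.300000 + 0.880000)/2 = 0.590000
  f(c_2) = f(0.590000) = 0.482841
  f(a) × f(c) ≥ 0, new interval: [0.590000, 0.880000]
Iteration 3:
  c_3 = (0.590000 + 0.880000)/2 = 0.735000
  f(c_3) = f(0.735000) = 0.201606
  f(a) × f(c) ≥ 0, new interval: [0.735000, 0.880000]
Iteration 4:
  c_4 = (0.735000 + 0.880000)/2 = 0.807500
  f(c_4) = f(0.807500) = 0.039251
  f(a) × f(c) ≥ 0, new interval: [0.807500, 0.880000]
Iteration 5:
  c_5 = (0.807500 + 0.880000)/2 = 0.843750
  f(c_5) = f(0.843750) = -0.047248
  f(a) × f(c) < 0, new interval: [0.807500, 0.843750]
Iteration 6:
  c_6 = (0.807500 + 0.843750)/2 = 0.825625
  f(c_6) = f(0.825625) = -0.003559
  f(a) × f(c) < 0, new interval: [0.807500, 0.825625]
Iteration 7:
  c_7 = (0.807500 + 0.825625)/2 = 0.816563
  f(c_7) = f(0.816563) = 0.017956
  f(a) × f(c) ≥ 0, new interval: [0.816563, 0.825625]

After 7 iteration(s), the approximation is c_7 = 0.816563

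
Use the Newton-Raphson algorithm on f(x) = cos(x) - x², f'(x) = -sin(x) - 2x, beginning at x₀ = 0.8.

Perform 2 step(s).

f(x) = cos(x) - x²
f'(x) = -sin(x) - 2x
x₀ = 0.8

Newton-Raphson formula: x_{n+1} = x_n - f(x_n)/f'(x_n)

Iteration 1:
  f(0.800000) = 0.056707
  f'(0.800000) = -2.317356
  x_1 = 0.800000 - 0.056707/(-2.317356) = 0.824470
Iteration 2:
  f(0.824470) = -0.000806
  f'(0.824470) = -2.383129
  x_2 = 0.824470 - (-0.000806)/(-2.383129) = 0.824132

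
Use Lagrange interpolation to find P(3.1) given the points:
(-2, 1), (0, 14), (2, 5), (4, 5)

Lagrange interpolation formula:
P(x) = Σ yᵢ × Lᵢ(x)
where Lᵢ(x) = Π_{j≠i} (x - xⱼ)/(xᵢ - xⱼ)

L_0(3.1) = (3.1 - 0)/(-2 - 0) × (3.1 - 2)/(-2 - 2) × (3.1 - 4)/(-2 - 4) = 0.063938
L_1(3.1) = (3.1 - (-2))/(0 - (-2)) × (3.1 - 2)/(0 - 2) × (3.1 - 4)/(0 - 4) = -0.315562
L_2(3.1) = (3.1 - (-2))/(2 - (-2)) × (3.1 - 0)/(2 - 0) × (3.1 - 4)/(2 - 4) = 0.889312
L_3(3.1) = (3.1 - (-2))/(4 - (-2)) × (3.1 - 0)/(4 - 0) × (3.1 - 2)/(4 - 2) = 0.362312

P(3.1) = 1×L_0(3.1) + 14×L_1(3.1) + 5×L_2(3.1) + 5×L_3(3.1)
P(3.1) = 1.904187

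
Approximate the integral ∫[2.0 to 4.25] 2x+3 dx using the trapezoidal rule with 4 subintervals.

f(x) = 2x+3
a = 2.0, b = 4.25, n = 4
h = (b - a)/n = 0.562500

Trapezoidal rule: (h/2)[f(x₀) + 2f(x₁) + 2f(x₂) + ... + f(xₙ)]

x_0 = 2.0000, f(x_0) = 7.000000, coefficient = 1
x_1 = 2.5625, f(x_1) = 8.125000, coefficient = 2
x_2 = 3.1250, f(x_2) = 9.250000, coefficient = 2
x_3 = 3.6875, f(x_3) = 10.375000, coefficient = 2
x_4 = 4.2500, f(x_4) = 11.500000, coefficient = 1

I ≈ (0.562500/2) × 74.000000 = 20.812500
Exact value: 20.812500
Error: 0.000000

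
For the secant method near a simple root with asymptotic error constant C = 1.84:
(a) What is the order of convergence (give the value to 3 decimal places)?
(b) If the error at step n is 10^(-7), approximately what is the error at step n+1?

(a) Secant method has superlinear convergence with order φ = (1+√5)/2 ≈ 1.618.
    This means |e_{n+1}| ≈ C|e_n|^1.618.

(b) With |e_n| = 10^(-7) and C = 1.84:
    |e_{n+1}| ≈ 1.84 × (10^(-7))^1.618 = 1.84 × 10^(-11.33)

(a) ≈ 1.618 (golden ratio); (b) |e_{n+1}| ≈ 8.681e-12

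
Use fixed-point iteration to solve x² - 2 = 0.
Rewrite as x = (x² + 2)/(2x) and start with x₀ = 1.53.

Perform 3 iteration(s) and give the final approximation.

Equation: x² - 2 = 0
Fixed-point form: x = (x² + 2)/(2x)
x₀ = 1.53

x_1 = g(1.530000) = 1.418595
x_2 = g(1.418595) = 1.414220
x_3 = g(1.414220) = 1.414214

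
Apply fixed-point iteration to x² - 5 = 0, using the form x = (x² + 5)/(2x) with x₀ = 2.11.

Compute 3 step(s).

Equation: x² - 5 = 0
Fixed-point form: x = (x² + 5)/(2x)
x₀ = 2.11

x_1 = g(2.110000) = 2.239834
x_2 = g(2.239834) = 2.236071
x_3 = g(2.236071) = 2.236068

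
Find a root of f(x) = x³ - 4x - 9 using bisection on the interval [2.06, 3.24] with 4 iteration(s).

f(x) = x³ - 4x - 9
Initial interval: [2.06, 3.24]

Iteration 1:
  c_1 = (2.060000 + 3.240000)/2 = 2.650000
  f(c_1) = f(2.650000) = -0.990375
  f(a) × f(c) ≥ 0, new interval: [2.650000, 3.240000]
Iteration 2:
  c_2 = (2.650000 + 3.240000)/2 = 2.945000
  f(c_2) = f(2.945000) = 4.762059
  f(a) × f(c) < 0, new interval: [2.650000, 2.945000]
Iteration 3:
  c_3 = (2.650000 + 2.945000)/2 = 2.797500
  f(c_3) = f(2.797500) = 1.703252
  f(a) × f(c) < 0, new interval: [2.650000, 2.797500]
Iteration 4:
  c_4 = (2.650000 + 2.797500)/2 = 2.723750
  f(c_4) = f(2.723750) = 0.311995
  f(a) × f(c) < 0, new interval: [2.650000, 2.723750]

After 4 iteration(s), the approximation is c_4 = 2.723750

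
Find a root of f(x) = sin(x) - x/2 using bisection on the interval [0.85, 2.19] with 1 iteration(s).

f(x) = sin(x) - x/2
Initial interval: [0.85, 2.19]

Iteration 1:
  c_1 = (0.850000 + 2.190000)/2 = 1.520000
  f(c_1) = f(1.520000) = 0.238710
  f(a) × f(c) ≥ 0, new interval: [1.520000, 2.190000]

After 1 iteration(s), the approximation is c_1 = 1.520000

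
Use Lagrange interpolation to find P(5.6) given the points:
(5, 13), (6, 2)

Lagrange interpolation formula:
P(x) = Σ yᵢ × Lᵢ(x)
where Lᵢ(x) = Π_{j≠i} (x - xⱼ)/(xᵢ - xⱼ)

L_0(5.6) = (5.6 - 6)/(5 - 6) = 0.400000
L_1(5.6) = (5.6 - 5)/(6 - 5) = 0.600000

P(5.6) = 13×L_0(5.6) + 2×L_1(5.6)
P(5.6) = 6.400000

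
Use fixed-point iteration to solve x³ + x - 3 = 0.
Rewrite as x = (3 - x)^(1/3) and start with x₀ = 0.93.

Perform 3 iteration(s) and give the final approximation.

Equation: x³ + x - 3 = 0
Fixed-point form: x = (3 - x)^(1/3)
x₀ = 0.93

x_1 = g(0.930000) = 1.274452
x_2 = g(1.274452) = 1.199432
x_3 = g(1.199432) = 1.216568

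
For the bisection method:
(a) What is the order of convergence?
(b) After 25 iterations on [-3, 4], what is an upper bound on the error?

(a) Bisection has linear (order 1) convergence; the error is halved each step.

(b) Error bound = (b-a)/2^n = (4 - (-3))/2^{25}
    = 7/2^{25}

(a) 1 (linear); (b) error ≤ 2.09e-07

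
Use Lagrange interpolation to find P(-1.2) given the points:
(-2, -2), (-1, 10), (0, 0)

Lagrange interpolation formula:
P(x) = Σ yᵢ × Lᵢ(x)
where Lᵢ(x) = Π_{j≠i} (x - xⱼ)/(xᵢ - xⱼ)

L_0(-1.2) = (-1.2 - (-1))/(-2 - (-1)) × (-1.2 - 0)/(-2 - 0) = 0.120000
L_1(-1.2) = (-1.2 - (-2))/(-1 - (-2)) × (-1.2 - 0)/(-1 - 0) = 0.960000
L_2(-1.2) = (-1.2 - (-2))/(0 - (-2)) × (-1.2 - (-1))/(0 - (-1)) = -0.080000

P(-1.2) = (-2)×L_0(-1.2) + 10×L_1(-1.2) + 0×L_2(-1.2)
P(-1.2) = 9.360000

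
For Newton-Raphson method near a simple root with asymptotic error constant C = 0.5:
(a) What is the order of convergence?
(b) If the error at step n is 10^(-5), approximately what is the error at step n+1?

(a) Newton-Raphson has quadratic (order 2) convergence near simple roots.
    This means |e_{n+1}| ≈ C|e_n|².

(b) With |e_n| = 10^(-5) and C = 0.5:
    |e_{n+1}| ≈ 0.5 × (10^(-5))² = 0.5 × 10^(-10)

(a) 2 (quadratic); (b) |e_{n+1}| ≈ 5.000e-11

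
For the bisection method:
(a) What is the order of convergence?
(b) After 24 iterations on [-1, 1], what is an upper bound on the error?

(a) Bisection has linear (order 1) convergence; the error is halved each step.

(b) Error bound = (b-a)/2^n = (1 - (-1))/2^{24}
    = 2/2^{24}

(a) 1 (linear); (b) error ≤ 1.19e-07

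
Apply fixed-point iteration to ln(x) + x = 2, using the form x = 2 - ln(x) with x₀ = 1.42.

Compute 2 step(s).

Equation: ln(x) + x = 2
Fixed-point form: x = 2 - ln(x)
x₀ = 1.42

x_1 = g(1.420000) = 1.649343
x_2 = g(1.649343) = 1.499623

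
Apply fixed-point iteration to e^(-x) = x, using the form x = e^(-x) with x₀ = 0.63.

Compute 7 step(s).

Equation: e^(-x) = x
Fixed-point form: x = e^(-x)
x₀ = 0.63

x_1 = g(0.630000) = 0.532592
x_2 = g(0.532592) = 0.587081
x_3 = g(0.587081) = 0.555948
x_4 = g(0.555948) = 0.573529
x_5 = g(0.573529) = 0.563533
x_6 = g(0.563533) = 0.569194
x_7 = g(0.569194) = 0.565981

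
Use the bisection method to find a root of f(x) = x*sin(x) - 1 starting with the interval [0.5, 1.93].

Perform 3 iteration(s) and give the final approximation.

f(x) = x*sin(x) - 1
Initial interval: [0.5, 1.93]

Iteration 1:
  c_1 = (0.500000 + 1.930000)/2 = 1.215000
  f(c_1) = f(1.215000) = 0.138904
  f(a) × f(c) < 0, new interval: [0.500000, 1.215000]
Iteration 2:
  c_2 = (0.500000 + 1.215000)/2 = 0.857500
  f(c_2) = f(0.857500) = -0.351551
  f(a) × f(c) ≥ 0, new interval: [0.857500, 1.215000]
Iteration 3:
  c_3 = (0.857500 + 1.215000)/2 = 1.036250
  f(c_3) = f(1.036250) = -0.108307
  f(a) × f(c) ≥ 0, new interval: [1.036250, 1.215000]

After 3 iteration(s), the approximation is c_3 = 1.036250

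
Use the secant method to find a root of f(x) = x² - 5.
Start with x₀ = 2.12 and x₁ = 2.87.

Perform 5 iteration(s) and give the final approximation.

f(x) = x² - 5
x₀ = 2.12, x₁ = 2.87

Secant formula: x_{n+1} = x_n - f(x_n)(x_n - x_{n-1})/(f(x_n) - f(x_{n-1}))

Iteration 1:
  f(2.120000) = -0.505600
  f(2.870000) = 3.236900
  x_2 = 2.870000 - 3.236900×(2.870000 - 2.120000)/(3.236900 - (-0.505600))
       = 2.221323
Iteration 2:
  f(2.870000) = 3.236900
  f(2.221323) = -0.065726
  x_3 = 2.221323 - (-0.065726)×(2.221323 - 2.870000)/(-0.065726 - 3.236900)
       = 2.234232
Iteration 3:
  f(2.221323) = -0.065726
  f(2.234232) = -0.008207
  x_4 = 2.234232 - (-0.008207)×(2.234232 - 2.221323)/(-0.008207 - (-0.065726))
       = 2.236074
Iteration 4:
  f(2.234232) = -0.008207
  f(2.236074) = 0.000027
  x_5 = 2.236074 - 0.000027×(2.236074 - 2.234232)/(0.000027 - (-0.008207))
       = 2.236068
Iteration 5:
  f(2.236074) = 0.000027
  f(2.236068) = 0.000000
  x_6 = 2.236068 - 0.000000×(2.236068 - 2.236074)/(0.000000 - 0.000027)
       = 2.236068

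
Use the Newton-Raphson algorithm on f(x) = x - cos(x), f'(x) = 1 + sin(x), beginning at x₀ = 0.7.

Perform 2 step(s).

f(x) = x - cos(x)
f'(x) = 1 + sin(x)
x₀ = 0.7

Newton-Raphson formula: x_{n+1} = x_n - f(x_n)/f'(x_n)

Iteration 1:
  f(0.700000) = -0.064842
  f'(0.700000) = 1.644218
  x_1 = 0.700000 - (-0.064842)/1.644218 = 0.739436
Iteration 2:
  f(0.739436) = 0.000588
  f'(0.739436) = 1.673872
  x_2 = 0.739436 - 0.000588/1.673872 = 0.739085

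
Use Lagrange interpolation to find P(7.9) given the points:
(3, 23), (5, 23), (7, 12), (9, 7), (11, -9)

Lagrange interpolation formula:
P(x) = Σ yᵢ × Lᵢ(x)
where Lᵢ(x) = Π_{j≠i} (x - xⱼ)/(xᵢ - xⱼ)

L_0(7.9) = (7.9 - 5)/(3 - 5) × (7.9 - 7)/(3 - 7) × (7.9 - 9)/(3 - 9) × (7.9 - 11)/(3 - 11) = 0.023177
L_1(7.9) = (7.9 - 3)/(5 - 3) × (7.9 - 7)/(5 - 7) × (7.9 - 9)/(5 - 9) × (7.9 - 11)/(5 - 11) = -0.156647
L_2(7.9) = (7.9 - 3)/(7 - 3) × (7.9 - 5)/(7 - 5) × (7.9 - 9)/(7 - 9) × (7.9 - 11)/(7 - 11) = 0.757127
L_3(7.9) = (7.9 - 3)/(9 - 3) × (7.9 - 5)/(9 - 5) × (7.9 - 7)/(9 - 7) × (7.9 - 11)/(9 - 11) = 0.412978
L_4(7.9) = (7.9 - 3)/(11 - 3) × (7.9 - 5)/(11 - 5) × (7.9 - 7)/(11 - 7) × (7.9 - 9)/(11 - 9) = -0.036635

P(7.9) = 23×L_0(7.9) + 23×L_1(7.9) + 12×L_2(7.9) + 7×L_3(7.9) + (-9)×L_4(7.9)
P(7.9) = 9.236283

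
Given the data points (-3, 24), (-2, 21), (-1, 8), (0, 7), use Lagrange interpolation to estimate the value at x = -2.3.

Lagrange interpolation formula:
P(x) = Σ yᵢ × Lᵢ(x)
where Lᵢ(x) = Π_{j≠i} (x - xⱼ)/(xᵢ - xⱼ)

L_0(-2.3) = (-2.3 - (-2))/(-3 - (-2)) × (-2.3 - (-1))/(-3 - (-1)) × (-2.3 - 0)/(-3 - 0) = 0.149500
L_1(-2.3) = (-2.3 - (-3))/(-2 - (-3)) × (-2.3 - (-1))/(-2 - (-1)) × (-2.3 - 0)/(-2 - 0) = 1.046500
L_2(-2.3) = (-2.3 - (-3))/(-1 - (-3)) × (-2.3 - (-2))/(-1 - (-2)) × (-2.3 - 0)/(-1 - 0) = -0.241500
L_3(-2.3) = (-2.3 - (-3))/(0 - (-3)) × (-2.3 - (-2))/(0 - (-2)) × (-2.3 - (-1))/(0 - (-1)) = 0.045500

P(-2.3) = 24×L_0(-2.3) + 21×L_1(-2.3) + 8×L_2(-2.3) + 7×L_3(-2.3)
P(-2.3) = 23.951000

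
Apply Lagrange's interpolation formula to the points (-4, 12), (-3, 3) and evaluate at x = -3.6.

Lagrange interpolation formula:
P(x) = Σ yᵢ × Lᵢ(x)
where Lᵢ(x) = Π_{j≠i} (x - xⱼ)/(xᵢ - xⱼ)

L_0(-3.6) = (-3.6 - (-3))/(-4 - (-3)) = 0.600000
L_1(-3.6) = (-3.6 - (-4))/(-3 - (-4)) = 0.400000

P(-3.6) = 12×L_0(-3.6) + 3×L_1(-3.6)
P(-3.6) = 8.400000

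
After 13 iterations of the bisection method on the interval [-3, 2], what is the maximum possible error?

Bisection error bound: |error| ≤ (b-a)/2^n
|error| ≤ (2 - (-3))/2^13 = 5/2^13
|error| ≤ 0.0006103516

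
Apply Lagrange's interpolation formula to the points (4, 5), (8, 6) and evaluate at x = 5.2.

Lagrange interpolation formula:
P(x) = Σ yᵢ × Lᵢ(x)
where Lᵢ(x) = Π_{j≠i} (x - xⱼ)/(xᵢ - xⱼ)

L_0(5.2) = (5.2 - 8)/(4 - 8) = 0.700000
L_1(5.2) = (5.2 - 4)/(8 - 4) = 0.300000

P(5.2) = 5×L_0(5.2) + 6×L_1(5.2)
P(5.2) = 5.300000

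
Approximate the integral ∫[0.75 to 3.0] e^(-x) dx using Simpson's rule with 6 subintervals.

f(x) = e^(-x)
a = 0.75, b = 3.0, n = 6
h = (b - a)/n = 0.375000

Simpson's rule: (h/3)[f(x₀) + 4f(x₁) + 2f(x₂) + ... + f(xₙ)]

x_0 = 0.7500, f(x_0) = 0.472367, coefficient = 1
x_1 = 1.1250, f(x_1) = 0.324652, coefficient = 4
x_2 = 1.5000, f(x_2) = 0.223130, coefficient = 2
x_3 = 1.8750, f(x_3) = 0.153355, coefficient = 4
x_4 = 2.2500, f(x_4) = 0.105399, coefficient = 2
x_5 = 2.6250, f(x_5) = 0.072440, coefficient = 4
x_6 = 3.0000, f(x_6) = 0.049787, coefficient = 1

I ≈ (0.375000/3) × 3.381001 = 0.422625
Exact value: 0.422579
Error: 0.000046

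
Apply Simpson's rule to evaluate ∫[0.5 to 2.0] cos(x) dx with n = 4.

f(x) = cos(x)
a = 0.5, b = 2.0, n = 4
h = (b - a)/n = 0.375000

Simpson's rule: (h/3)[f(x₀) + 4f(x₁) + 2f(x₂) + ... + f(xₙ)]

x_0 = 0.5000, f(x_0) = 0.877583, coefficient = 1
x_1 = 0.8750, f(x_1) = 0.640997, coefficient = 4
x_2 = 1.2500, f(x_2) = 0.315322, coefficient = 2
x_3 = 1.6250, f(x_3) = -0.054177, coefficient = 4
x_4 = 2.0000, f(x_4) = -0.416147, coefficient = 1

I ≈ (0.375000/3) × 3.439359 = 0.429920
Exact value: 0.429872
Error: 0.000048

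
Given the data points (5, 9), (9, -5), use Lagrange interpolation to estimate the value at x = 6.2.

Lagrange interpolation formula:
P(x) = Σ yᵢ × Lᵢ(x)
where Lᵢ(x) = Π_{j≠i} (x - xⱼ)/(xᵢ - xⱼ)

L_0(6.2) = (6.2 - 9)/(5 - 9) = 0.700000
L_1(6.2) = (6.2 - 5)/(9 - 5) = 0.300000

P(6.2) = 9×L_0(6.2) + (-5)×L_1(6.2)
P(6.2) = 4.800000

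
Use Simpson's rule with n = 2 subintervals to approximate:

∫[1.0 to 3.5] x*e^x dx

f(x) = x*e^x
a = 1.0, b = 3.5, n = 2
h = (b - a)/n = 1.250000

Simpson's rule: (h/3)[f(x₀) + 4f(x₁) + 2f(x₂) + ... + f(xₙ)]

x_0 = 1.0000, f(x_0) = 2.718282, coefficient = 1
x_1 = 2.2500, f(x_1) = 21.347406, coefficient = 4
x_2 = 3.5000, f(x_2) = 115.904082, coefficient = 1

I ≈ (1.250000/3) × 204.011986 = 85.004994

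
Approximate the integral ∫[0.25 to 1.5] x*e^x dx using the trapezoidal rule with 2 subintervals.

f(x) = x*e^x
a = 0.25, b = 1.5, n = 2
h = (b - a)/n = 0.625000

Trapezoidal rule: (h/2)[f(x₀) + 2f(x₁) + 2f(x₂) + ... + f(xₙ)]

x_0 = 0.2500, f(x_0) = 0.321006, coefficient = 1
x_1 = 0.8750, f(x_1) = 2.099016, coefficient = 2
x_2 = 1.5000, f(x_2) = 6.722534, coefficient = 1

I ≈ (0.625000/2) × 11.241572 = 3.512991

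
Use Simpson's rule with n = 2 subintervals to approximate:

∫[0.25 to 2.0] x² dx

f(x) = x²
a = 0.25, b = 2.0, n = 2
h = (b - a)/n = 0.875000

Simpson's rule: (h/3)[f(x₀) + 4f(x₁) + 2f(x₂) + ... + f(xₙ)]

x_0 = 0.2500, f(x_0) = 0.062500, coefficient = 1
x_1 = 1.1250, f(x_1) = 1.265625, coefficient = 4
x_2 = 2.0000, f(x_2) = 4.000000, coefficient = 1

I ≈ (0.875000/3) × 9.125000 = 2.661458
Exact value: 2.661458
Error: 0.000000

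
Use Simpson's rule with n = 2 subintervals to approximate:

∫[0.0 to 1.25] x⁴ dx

f(x) = x⁴
a = 0.0, b = 1.25, n = 2
h = (b - a)/n = 0.625000

Simpson's rule: (h/3)[f(x₀) + 4f(x₁) + 2f(x₂) + ... + f(xₙ)]

x_0 = 0.0000, f(x_0) = 0.000000, coefficient = 1
x_1 = 0.6250, f(x_1) = 0.152588, coefficient = 4
x_2 = 1.2500, f(x_2) = 2.441406, coefficient = 1

I ≈ (0.625000/3) × 3.051758 = 0.635783
Exact value: 0.610352
Error: 0.025431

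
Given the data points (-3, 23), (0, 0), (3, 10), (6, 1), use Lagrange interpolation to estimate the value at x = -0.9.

Lagrange interpolation formula:
P(x) = Σ yᵢ × Lᵢ(x)
where Lᵢ(x) = Π_{j≠i} (x - xⱼ)/(xᵢ - xⱼ)

L_0(-0.9) = (-0.9 - 0)/(-3 - 0) × (-0.9 - 3)/(-3 - 3) × (-0.9 - 6)/(-3 - 6) = 0.149500
L_1(-0.9) = (-0.9 - (-3))/(0 - (-3)) × (-0.9 - 3)/(0 - 3) × (-0.9 - 6)/(0 - 6) = 1.046500
L_2(-0.9) = (-0.9 - (-3))/(3 - (-3)) × (-0.9 - 0)/(3 - 0) × (-0.9 - 6)/(3 - 6) = -0.241500
L_3(-0.9) = (-0.9 - (-3))/(6 - (-3)) × (-0.9 - 0)/(6 - 0) × (-0.9 - 3)/(6 - 3) = 0.045500

P(-0.9) = 23×L_0(-0.9) + 0×L_1(-0.9) + 10×L_2(-0.9) + 1×L_3(-0.9)
P(-0.9) = 1.069000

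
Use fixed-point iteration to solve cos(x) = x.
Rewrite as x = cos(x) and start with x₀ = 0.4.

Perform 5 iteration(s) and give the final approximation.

Equation: cos(x) = x
Fixed-point form: x = cos(x)
x₀ = 0.4

x_1 = g(0.400000) = 0.921061
x_2 = g(0.921061) = 0.604976
x_3 = g(0.604976) = 0.822516
x_4 = g(0.822516) = 0.680380
x_5 = g(0.680380) = 0.777334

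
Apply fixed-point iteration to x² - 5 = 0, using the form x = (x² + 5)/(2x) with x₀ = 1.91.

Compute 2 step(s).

Equation: x² - 5 = 0
Fixed-point form: x = (x² + 5)/(2x)
x₀ = 1.91

x_1 = g(1.910000) = 2.263901
x_2 = g(2.263901) = 2.236239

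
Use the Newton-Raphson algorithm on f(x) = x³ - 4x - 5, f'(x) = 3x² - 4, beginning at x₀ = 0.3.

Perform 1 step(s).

f(x) = x³ - 4x - 5
f'(x) = 3x² - 4
x₀ = 0.3

Newton-Raphson formula: x_{n+1} = x_n - f(x_n)/f'(x_n)

Iteration 1:
  f(0.300000) = -6.173000
  f'(0.300000) = -3.730000
  x_1 = 0.300000 - (-6.173000)/(-3.730000) = -1.354960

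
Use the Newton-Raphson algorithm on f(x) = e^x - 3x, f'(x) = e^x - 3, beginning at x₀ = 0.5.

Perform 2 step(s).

f(x) = e^x - 3x
f'(x) = e^x - 3
x₀ = 0.5

Newton-Raphson formula: x_{n+1} = x_n - f(x_n)/f'(x_n)

Iteration 1:
  f(0.500000) = 0.148721
  f'(0.500000) = -1.351279
  x_1 = 0.500000 - 0.148721/(-1.351279) = 0.610060
Iteration 2:
  f(0.610060) = 0.010362
  f'(0.610060) = -1.159459
  x_2 = 0.610060 - 0.010362/(-1.159459) = 0.618997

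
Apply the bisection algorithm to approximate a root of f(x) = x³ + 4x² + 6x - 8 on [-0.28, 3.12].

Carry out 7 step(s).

f(x) = x³ + 4x² + 6x - 8
Initial interval: [-0.28, 3.12]

Iteration 1:
  c_1 = (-0.280000 + 3.120000)/2 = 1.420000
  f(c_1) = f(1.420000) = 11.448888
  f(a) × f(c) < 0, new interval: [-0.280000, 1.420000]
Iteration 2:
  c_2 = (-0.280000 + 1.420000)/2 = 0.570000
  f(c_2) = f(0.570000) = -3.095207
  f(a) × f(c) ≥ 0, new interval: [0.570000, 1.420000]
Iteration 3:
  c_3 = (0.570000 + 1.420000)/2 = 0.995000
  f(c_3) = f(0.995000) = 2.915175
  f(a) × f(c) < 0, new interval: [0.570000, 0.995000]
Iteration 4:
  c_4 = (0.570000 + 0.995000)/2 = 0.782500
  f(c_4) = f(0.782500) = -0.376645
  f(a) × f(c) ≥ 0, new interval: [0.782500, 0.995000]
Iteration 5:
  c_5 = (0.782500 + 0.995000)/2 = 0.888750
  f(c_5) = f(0.888750) = 1.194009
  f(a) × f(c) < 0, new interval: [0.782500, 0.888750]
Iteration 6:
  c_6 = (0.782500 + 0.888750)/2 = 0.835625
  f(c_6) = f(0.835625) = 0.390318
  f(a) × f(c) < 0, new interval: [0.782500, 0.835625]
Iteration 7:
  c_7 = (0.782500 + 0.835625)/2 = 0.809063
  f(c_7) = f(0.809063) = 0.002301
  f(a) × f(c) < 0, new interval: [0.782500, 0.809063]

After 7 iteration(s), the approximation is c_7 = 0.809063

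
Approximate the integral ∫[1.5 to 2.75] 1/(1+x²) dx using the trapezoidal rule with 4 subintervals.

f(x) = 1/(1+x²)
a = 1.5, b = 2.75, n = 4
h = (b - a)/n = 0.312500

Trapezoidal rule: (h/2)[f(x₀) + 2f(x₁) + 2f(x₂) + ... + f(xₙ)]

x_0 = 1.5000, f(x_0) = 0.307692, coefficient = 1
x_1 = 1.8125, f(x_1) = 0.233364, coefficient = 2
x_2 = 2.1250, f(x_2) = 0.181303, coefficient = 2
x_3 = 2.4375, f(x_3) = 0.144063, coefficient = 2
x_4 = 2.7500, f(x_4) = 0.116788, coefficient = 1

I ≈ (0.312500/2) × 1.541940 = 0.240928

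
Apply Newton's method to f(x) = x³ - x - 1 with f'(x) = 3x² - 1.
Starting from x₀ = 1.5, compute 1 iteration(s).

f(x) = x³ - x - 1
f'(x) = 3x² - 1
x₀ = 1.5

Newton-Raphson formula: x_{n+1} = x_n - f(x_n)/f'(x_n)

Iteration 1:
  f(1.500000) = 0.875000
  f'(1.500000) = 5.750000
  x_1 = 1.500000 - 0.875000/5.750000 = 1.347826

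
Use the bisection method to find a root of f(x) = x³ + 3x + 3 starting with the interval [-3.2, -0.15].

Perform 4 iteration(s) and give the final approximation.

f(x) = x³ + 3x + 3
Initial interval: [-3.2, -0.15]

Iteration 1:
  c_1 = (-3.200000 + (-0.150000))/2 = -1.675000
  f(c_1) = f(-1.675000) = -6.724422
  f(a) × f(c) ≥ 0, new interval: [-1.675000, -0.150000]
Iteration 2:
  c_2 = (-1.675000 + (-0.150000))/2 = -0.912500
  f(c_2) = f(-0.912500) = -0.497299
  f(a) × f(c) ≥ 0, new interval: [-0.912500, -0.150000]
Iteration 3:
  c_3 = (-0.912500 + (-0.150000))/2 = -0.531250
  f(c_3) = f(-0.531250) = 1.256317
  f(a) × f(c) < 0, new interval: [-0.912500, -0.531250]
Iteration 4:
  c_4 = (-0.912500 + (-0.531250))/2 = -0.721875
  f(c_4) = f(-0.721875) = 0.458203
  f(a) × f(c) < 0, new interval: [-0.912500, -0.721875]

After 4 iteration(s), the approximation is c_4 = -0.721875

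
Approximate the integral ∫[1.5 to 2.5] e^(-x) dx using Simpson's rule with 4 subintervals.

f(x) = e^(-x)
a = 1.5, b = 2.5, n = 4
h = (b - a)/n = 0.250000

Simpson's rule: (h/3)[f(x₀) + 4f(x₁) + 2f(x₂) + ... + f(xₙ)]

x_0 = 1.5000, f(x_0) = 0.223130, coefficient = 1
x_1 = 1.7500, f(x_1) = 0.173774, coefficient = 4
x_2 = 2.0000, f(x_2) = 0.135335, coefficient = 2
x_3 = 2.2500, f(x_3) = 0.105399, coefficient = 4
x_4 = 2.5000, f(x_4) = 0.082085, coefficient = 1

I ≈ (0.250000/3) × 1.692578 = 0.141048
Exact value: 0.141045
Error: 0.000003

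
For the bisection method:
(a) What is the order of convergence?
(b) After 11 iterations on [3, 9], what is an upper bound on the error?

(a) Bisection has linear (order 1) convergence; the error is halved each step.

(b) Error bound = (b-a)/2^n = (9 - 3)/2^{11}
    = 6/2^{11}

(a) 1 (linear); (b) error ≤ 2.93e-03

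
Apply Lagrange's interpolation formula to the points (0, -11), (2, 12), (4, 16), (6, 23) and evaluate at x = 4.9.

Lagrange interpolation formula:
P(x) = Σ yᵢ × Lᵢ(x)
where Lᵢ(x) = Π_{j≠i} (x - xⱼ)/(xᵢ - xⱼ)

L_0(4.9) = (4.9 - 2)/(0 - 2) × (4.9 - 4)/(0 - 4) × (4.9 - 6)/(0 - 6) = 0.059813
L_1(4.9) = (4.9 - 0)/(2 - 0) × (4.9 - 4)/(2 - 4) × (4.9 - 6)/(2 - 6) = -0.303188
L_2(4.9) = (4.9 - 0)/(4 - 0) × (4.9 - 2)/(4 - 2) × (4.9 - 6)/(4 - 6) = 0.976937
L_3(4.9) = (4.9 - 0)/(6 - 0) × (4.9 - 2)/(6 - 2) × (4.9 - 4)/(6 - 4) = 0.266438

P(4.9) = (-11)×L_0(4.9) + 12×L_1(4.9) + 16×L_2(4.9) + 23×L_3(4.9)
P(4.9) = 17.462875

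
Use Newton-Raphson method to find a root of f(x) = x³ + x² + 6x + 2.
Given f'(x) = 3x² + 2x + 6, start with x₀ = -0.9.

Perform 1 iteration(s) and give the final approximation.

f(x) = x³ + x² + 6x + 2
f'(x) = 3x² + 2x + 6
x₀ = -0.9

Newton-Raphson formula: x_{n+1} = x_n - f(x_n)/f'(x_n)

Iteration 1:
  f(-0.900000) = -3.319000
  f'(-0.900000) = 6.630000
  x_1 = -0.900000 - (-3.319000)/6.630000 = -0.399397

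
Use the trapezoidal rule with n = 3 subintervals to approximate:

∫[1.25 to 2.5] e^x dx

f(x) = e^x
a = 1.25, b = 2.5, n = 3
h = (b - a)/n = 0.416667

Trapezoidal rule: (h/2)[f(x₀) + 2f(x₁) + 2f(x₂) + ... + f(xₙ)]

x_0 = 1.2500, f(x_0) = 3.490343, coefficient = 1
x_1 = 1.6667, f(x_1) = 5.294490, coefficient = 2
x_2 = 2.0833, f(x_2) = 8.031195, coefficient = 2
x_3 = 2.5000, f(x_3) = 12.182494, coefficient = 1

I ≈ (0.416667/2) × 42.324207 = 8.817543
Exact value: 8.692151
Error: 0.125392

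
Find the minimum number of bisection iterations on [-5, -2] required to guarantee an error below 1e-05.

We need (b-a)/2^n ≤ 1e-05
(-2 - (-5))/2^n ≤ 1e-05
3/2^n ≤ 1e-05
2^n ≥ 300000
n ≥ log₂(300000) = 18.19
n ≥ 19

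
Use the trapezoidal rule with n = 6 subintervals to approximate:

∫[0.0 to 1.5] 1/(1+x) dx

f(x) = 1/(1+x)
a = 0.0, b = 1.5, n = 6
h = (b - a)/n = 0.250000

Trapezoidal rule: (h/2)[f(x₀) + 2f(x₁) + 2f(x₂) + ... + f(xₙ)]

x_0 = 0.0000, f(x_0) = 1.000000, coefficient = 1
x_1 = 0.2500, f(x_1) = 0.800000, coefficient = 2
x_2 = 0.5000, f(x_2) = 0.666667, coefficient = 2
x_3 = 0.7500, f(x_3) = 0.571429, coefficient = 2
x_4 = 1.0000, f(x_4) = 0.500000, coefficient = 2
x_5 = 1.2500, f(x_5) = 0.444444, coefficient = 2
x_6 = 1.5000, f(x_6) = 0.400000, coefficient = 1

I ≈ (0.250000/2) × 7.365079 = 0.920635
Exact value: 0.916291
Error: 0.004344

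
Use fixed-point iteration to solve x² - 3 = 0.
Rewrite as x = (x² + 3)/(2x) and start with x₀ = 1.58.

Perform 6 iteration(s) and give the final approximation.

Equation: x² - 3 = 0
Fixed-point form: x = (x² + 3)/(2x)
x₀ = 1.58

x_1 = g(1.580000) = 1.739367
x_2 = g(1.739367) = 1.732066
x_3 = g(1.732066) = 1.732051
x_4 = g(1.732051) = 1.732051
x_5 = g(1.732051) = 1.732051
x_6 = g(1.732051) = 1.732051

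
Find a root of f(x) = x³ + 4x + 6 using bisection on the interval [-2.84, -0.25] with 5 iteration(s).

f(x) = x³ + 4x + 6
Initial interval: [-2.84, -0.25]

Iteration 1:
  c_1 = (-2.840000 + (-0.250000))/2 = -1.545000
  f(c_1) = f(-1.545000) = -3.867954
  f(a) × f(c) ≥ 0, new interval: [-1.545000, -0.250000]
Iteration 2:
  c_2 = (-1.545000 + (-0.250000))/2 = -0.897500
  f(c_2) = f(-0.897500) = 1.687058
  f(a) × f(c) < 0, new interval: [-1.545000, -0.897500]
Iteration 3:
  c_3 = (-1.545000 + (-0.897500))/2 = -1.221250
  f(c_3) = f(-1.221250) = -0.706435
  f(a) × f(c) ≥ 0, new interval: [-1.221250, -0.897500]
Iteration 4:
  c_4 = (-1.221250 + (-0.897500))/2 = -1.059375
  f(c_4) = f(-1.059375) = 0.573590
  f(a) × f(c) < 0, new interval: [-1.221250, -1.059375]
Iteration 5:
  c_5 = (-1.221250 + (-1.059375))/2 = -1.140312
  f(c_5) = f(-1.140312) = -0.044013
  f(a) × f(c) ≥ 0, new interval: [-1.140312, -1.059375]

After 5 iteration(s), the approximation is c_5 = -1.140312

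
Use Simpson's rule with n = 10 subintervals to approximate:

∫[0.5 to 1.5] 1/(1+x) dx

f(x) = 1/(1+x)
a = 0.5, b = 1.5, n = 10
h = (b - a)/n = 0.100000

Simpson's rule: (h/3)[f(x₀) + 4f(x₁) + 2f(x₂) + ... + f(xₙ)]

x_0 = 0.5000, f(x_0) = 0.666667, coefficient = 1
x_1 = 0.6000, f(x_1) = 0.625000, coefficient = 4
x_2 = 0.7000, f(x_2) = 0.588235, coefficient = 2
x_3 = 0.8000, f(x_3) = 0.555556, coefficient = 4
x_4 = 0.9000, f(x_4) = 0.526316, coefficient = 2
x_5 = 1.0000, f(x_5) = 0.500000, coefficient = 4
x_6 = 1.1000, f(x_6) = 0.476190, coefficient = 2
x_7 = 1.2000, f(x_7) = 0.454545, coefficient = 4
x_8 = 1.3000, f(x_8) = 0.434783, coefficient = 2
x_9 = 1.4000, f(x_9) = 0.416667, coefficient = 4
x_10 = 1.5000, f(x_10) = 0.400000, coefficient = 1

I ≈ (0.100000/3) × 15.324786 = 0.510826
Exact value: 0.510826
Error: 0.000001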